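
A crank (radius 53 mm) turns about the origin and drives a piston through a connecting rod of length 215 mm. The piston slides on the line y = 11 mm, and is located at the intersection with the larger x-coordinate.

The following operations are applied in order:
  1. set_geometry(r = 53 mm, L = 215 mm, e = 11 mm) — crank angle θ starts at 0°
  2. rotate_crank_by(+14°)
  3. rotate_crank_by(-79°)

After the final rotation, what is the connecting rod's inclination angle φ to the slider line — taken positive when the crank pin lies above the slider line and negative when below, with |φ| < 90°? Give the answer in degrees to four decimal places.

set_geometry: r = 53 mm, L = 215 mm, e = 11 mm; θ ← 0°
rotate_crank_by(+14°): θ ← 0° +14° = 14°
rotate_crank_by(-79°): θ ← 14° -79° = -65°
crank pin P = (r cos θ, r sin θ) = (22.398768, -48.034313)
h = r sin θ − e = -48.034313 − 11 = -59.034313
sin φ = h / L = -59.034313 / 215 = -0.27457820
φ = arcsin(-0.27457820) = -15.936879°

-15.9369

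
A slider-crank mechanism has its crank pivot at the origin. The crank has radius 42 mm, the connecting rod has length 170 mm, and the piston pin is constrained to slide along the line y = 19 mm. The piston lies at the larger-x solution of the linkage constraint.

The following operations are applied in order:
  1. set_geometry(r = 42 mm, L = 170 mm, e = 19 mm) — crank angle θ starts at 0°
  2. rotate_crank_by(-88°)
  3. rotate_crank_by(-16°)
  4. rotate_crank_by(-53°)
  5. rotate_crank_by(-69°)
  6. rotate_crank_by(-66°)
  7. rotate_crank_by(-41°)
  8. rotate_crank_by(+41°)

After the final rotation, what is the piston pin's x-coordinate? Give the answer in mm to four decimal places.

set_geometry: r = 42 mm, L = 170 mm, e = 19 mm; θ ← 0°
rotate_crank_by(-88°): θ ← 0° -88° = -88°
rotate_crank_by(-16°): θ ← -88° -16° = -104°
rotate_crank_by(-53°): θ ← -104° -53° = -157°
rotate_crank_by(-69°): θ ← -157° -69° = -226°
rotate_crank_by(-66°): θ ← -226° -66° = -292°
rotate_crank_by(-41°): θ ← -292° -41° = -333°
rotate_crank_by(+41°): θ ← -333° +41° = -292°
crank pin P = (r cos θ, r sin θ) = (15.733477, 38.941722)
h = r sin θ − e = 38.941722 − 19 = 19.941722
x = r cos θ + √(L² − h²) = 15.733477 + √(28900.0 − 397.6723) = 15.733477 + 168.826324 = 184.559801

184.5598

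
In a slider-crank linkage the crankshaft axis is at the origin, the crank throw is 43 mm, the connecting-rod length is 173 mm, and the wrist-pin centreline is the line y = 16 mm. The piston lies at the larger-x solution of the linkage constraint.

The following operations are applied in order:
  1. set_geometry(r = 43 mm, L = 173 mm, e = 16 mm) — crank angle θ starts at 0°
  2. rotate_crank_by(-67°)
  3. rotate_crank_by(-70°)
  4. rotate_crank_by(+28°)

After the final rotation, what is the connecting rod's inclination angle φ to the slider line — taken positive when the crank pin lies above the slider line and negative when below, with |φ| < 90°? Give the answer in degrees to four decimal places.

set_geometry: r = 43 mm, L = 173 mm, e = 16 mm; θ ← 0°
rotate_crank_by(-67°): θ ← 0° -67° = -67°
rotate_crank_by(-70°): θ ← -67° -70° = -137°
rotate_crank_by(+28°): θ ← -137° +28° = -109°
crank pin P = (r cos θ, r sin θ) = (-13.999431, -40.657299)
h = r sin θ − e = -40.657299 − 16 = -56.657299
sin φ = h / L = -56.657299 / 173 = -0.32749884
φ = arcsin(-0.32749884) = -19.117035°

-19.1170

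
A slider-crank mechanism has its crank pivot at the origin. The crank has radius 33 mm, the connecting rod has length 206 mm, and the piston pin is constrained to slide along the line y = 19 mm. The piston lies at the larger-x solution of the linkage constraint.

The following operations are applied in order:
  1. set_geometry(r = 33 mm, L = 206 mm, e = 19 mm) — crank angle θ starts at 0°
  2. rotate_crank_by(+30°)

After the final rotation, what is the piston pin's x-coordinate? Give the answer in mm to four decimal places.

234.5637

set_geometry: r = 33 mm, L = 206 mm, e = 19 mm; θ ← 0°
rotate_crank_by(+30°): θ ← 0° +30° = 30°
crank pin P = (r cos θ, r sin θ) = (28.578838, 16.500000)
h = r sin θ − e = 16.500000 − 19 = -2.500000
x = r cos θ + √(L² − h²) = 28.578838 + √(42436.0 − 6.2500) = 28.578838 + 205.984830 = 234.563668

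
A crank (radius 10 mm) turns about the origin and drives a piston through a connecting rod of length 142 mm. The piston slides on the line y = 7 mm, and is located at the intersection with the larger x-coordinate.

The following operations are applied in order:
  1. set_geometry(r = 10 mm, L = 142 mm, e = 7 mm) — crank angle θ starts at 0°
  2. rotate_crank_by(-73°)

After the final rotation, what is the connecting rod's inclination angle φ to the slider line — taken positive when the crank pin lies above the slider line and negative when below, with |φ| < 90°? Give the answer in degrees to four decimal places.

set_geometry: r = 10 mm, L = 142 mm, e = 7 mm; θ ← 0°
rotate_crank_by(-73°): θ ← 0° -73° = -73°
crank pin P = (r cos θ, r sin θ) = (2.923717, -9.563048)
h = r sin θ − e = -9.563048 − 7 = -16.563048
sin φ = h / L = -16.563048 / 142 = -0.11664118
φ = arcsin(-0.11664118) = -6.698295°

-6.6983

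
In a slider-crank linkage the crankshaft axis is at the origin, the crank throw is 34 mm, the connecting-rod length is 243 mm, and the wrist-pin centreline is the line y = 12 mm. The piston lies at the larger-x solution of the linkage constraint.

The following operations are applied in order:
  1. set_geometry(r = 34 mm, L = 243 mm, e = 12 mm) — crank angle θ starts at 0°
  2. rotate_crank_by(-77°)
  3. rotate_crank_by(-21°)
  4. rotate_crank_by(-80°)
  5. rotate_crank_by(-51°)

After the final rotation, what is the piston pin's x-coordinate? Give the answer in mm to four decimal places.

set_geometry: r = 34 mm, L = 243 mm, e = 12 mm; θ ← 0°
rotate_crank_by(-77°): θ ← 0° -77° = -77°
rotate_crank_by(-21°): θ ← -77° -21° = -98°
rotate_crank_by(-80°): θ ← -98° -80° = -178°
rotate_crank_by(-51°): θ ← -178° -51° = -229°
crank pin P = (r cos θ, r sin θ) = (-22.306007, 25.660126)
h = r sin θ − e = 25.660126 − 12 = 13.660126
x = r cos θ + √(L² − h²) = -22.306007 + √(59049.0 − 186.5990) = -22.306007 + 242.615748 = 220.309741

220.3097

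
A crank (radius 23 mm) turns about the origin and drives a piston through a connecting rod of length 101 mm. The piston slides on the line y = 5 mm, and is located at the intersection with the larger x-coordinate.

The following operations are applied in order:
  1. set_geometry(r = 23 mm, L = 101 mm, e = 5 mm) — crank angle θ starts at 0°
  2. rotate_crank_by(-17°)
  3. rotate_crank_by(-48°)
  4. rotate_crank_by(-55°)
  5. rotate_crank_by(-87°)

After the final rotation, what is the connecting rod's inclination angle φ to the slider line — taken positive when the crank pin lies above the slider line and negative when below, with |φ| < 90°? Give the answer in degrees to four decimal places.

3.0885

set_geometry: r = 23 mm, L = 101 mm, e = 5 mm; θ ← 0°
rotate_crank_by(-17°): θ ← 0° -17° = -17°
rotate_crank_by(-48°): θ ← -17° -48° = -65°
rotate_crank_by(-55°): θ ← -65° -55° = -120°
rotate_crank_by(-87°): θ ← -120° -87° = -207°
crank pin P = (r cos θ, r sin θ) = (-20.493150, 10.441781)
h = r sin θ − e = 10.441781 − 5 = 5.441781
sin φ = h / L = 5.441781 / 101 = 0.05387902
φ = arcsin(0.05387902) = 3.088536°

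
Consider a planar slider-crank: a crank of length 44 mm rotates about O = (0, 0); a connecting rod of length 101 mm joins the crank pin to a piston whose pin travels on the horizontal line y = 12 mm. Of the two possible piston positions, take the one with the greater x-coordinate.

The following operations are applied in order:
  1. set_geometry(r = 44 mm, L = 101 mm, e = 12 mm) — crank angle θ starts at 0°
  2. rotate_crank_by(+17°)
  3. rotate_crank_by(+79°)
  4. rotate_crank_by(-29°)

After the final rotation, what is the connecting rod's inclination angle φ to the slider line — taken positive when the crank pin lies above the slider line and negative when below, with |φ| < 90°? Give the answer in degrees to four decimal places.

set_geometry: r = 44 mm, L = 101 mm, e = 12 mm; θ ← 0°
rotate_crank_by(+17°): θ ← 0° +17° = 17°
rotate_crank_by(+79°): θ ← 17° +79° = 96°
rotate_crank_by(-29°): θ ← 96° -29° = 67°
crank pin P = (r cos θ, r sin θ) = (17.192170, 40.502214)
h = r sin θ − e = 40.502214 − 12 = 28.502214
sin φ = h / L = 28.502214 / 101 = 0.28220013
φ = arcsin(0.28220013) = 16.391560°

16.3916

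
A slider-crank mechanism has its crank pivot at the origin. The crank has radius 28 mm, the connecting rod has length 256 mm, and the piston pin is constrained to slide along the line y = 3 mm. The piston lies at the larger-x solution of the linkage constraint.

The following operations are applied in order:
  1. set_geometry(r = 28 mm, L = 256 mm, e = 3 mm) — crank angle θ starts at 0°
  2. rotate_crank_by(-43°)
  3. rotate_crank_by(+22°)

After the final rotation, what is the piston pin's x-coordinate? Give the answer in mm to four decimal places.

set_geometry: r = 28 mm, L = 256 mm, e = 3 mm; θ ← 0°
rotate_crank_by(-43°): θ ← 0° -43° = -43°
rotate_crank_by(+22°): θ ← -43° +22° = -21°
crank pin P = (r cos θ, r sin θ) = (26.140252, -10.034303)
h = r sin θ − e = -10.034303 − 3 = -13.034303
x = r cos θ + √(L² − h²) = 26.140252 + √(65536.0 − 169.8930) = 26.140252 + 255.667962 = 281.808214

281.8082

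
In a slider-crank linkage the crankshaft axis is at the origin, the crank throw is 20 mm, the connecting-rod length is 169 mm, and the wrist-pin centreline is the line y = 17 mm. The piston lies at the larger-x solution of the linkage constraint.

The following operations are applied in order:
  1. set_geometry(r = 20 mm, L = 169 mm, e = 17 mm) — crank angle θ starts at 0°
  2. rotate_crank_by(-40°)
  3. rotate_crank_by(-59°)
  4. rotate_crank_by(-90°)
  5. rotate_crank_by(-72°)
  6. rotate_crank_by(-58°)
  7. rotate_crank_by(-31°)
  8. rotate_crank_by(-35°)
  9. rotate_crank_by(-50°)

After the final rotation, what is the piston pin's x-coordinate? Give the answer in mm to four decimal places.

170.2278

set_geometry: r = 20 mm, L = 169 mm, e = 17 mm; θ ← 0°
rotate_crank_by(-40°): θ ← 0° -40° = -40°
rotate_crank_by(-59°): θ ← -40° -59° = -99°
rotate_crank_by(-90°): θ ← -99° -90° = -189°
rotate_crank_by(-72°): θ ← -189° -72° = -261°
rotate_crank_by(-58°): θ ← -261° -58° = -319°
rotate_crank_by(-31°): θ ← -319° -31° = -350°
rotate_crank_by(-35°): θ ← -350° -35° = -385°
rotate_crank_by(-50°): θ ← -385° -50° = -435°
crank pin P = (r cos θ, r sin θ) = (5.176381, -19.318517)
h = r sin θ − e = -19.318517 − 17 = -36.318517
x = r cos θ + √(L² − h²) = 5.176381 + √(28561.0 − 1319.0346) = 5.176381 + 165.051402 = 170.227783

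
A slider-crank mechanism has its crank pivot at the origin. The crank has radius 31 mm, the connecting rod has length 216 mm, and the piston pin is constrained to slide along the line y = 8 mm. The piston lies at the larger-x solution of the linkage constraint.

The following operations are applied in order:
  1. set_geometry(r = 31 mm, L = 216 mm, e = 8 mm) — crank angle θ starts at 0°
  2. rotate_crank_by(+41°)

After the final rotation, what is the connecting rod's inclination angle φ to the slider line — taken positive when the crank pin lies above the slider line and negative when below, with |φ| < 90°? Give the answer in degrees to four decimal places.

set_geometry: r = 31 mm, L = 216 mm, e = 8 mm; θ ← 0°
rotate_crank_by(+41°): θ ← 0° +41° = 41°
crank pin P = (r cos θ, r sin θ) = (23.395997, 20.337830)
h = r sin θ − e = 20.337830 − 8 = 12.337830
sin φ = h / L = 12.337830 / 216 = 0.05711958
φ = arcsin(0.05711958) = 3.274493°

3.2745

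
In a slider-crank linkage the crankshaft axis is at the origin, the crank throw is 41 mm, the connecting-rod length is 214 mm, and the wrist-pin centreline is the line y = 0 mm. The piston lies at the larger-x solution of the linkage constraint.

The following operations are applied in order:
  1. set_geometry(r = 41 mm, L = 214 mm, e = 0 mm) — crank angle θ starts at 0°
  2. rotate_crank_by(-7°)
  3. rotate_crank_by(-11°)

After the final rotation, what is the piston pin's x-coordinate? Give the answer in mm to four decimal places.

set_geometry: r = 41 mm, L = 214 mm, e = 0 mm; θ ← 0°
rotate_crank_by(-7°): θ ← 0° -7° = -7°
rotate_crank_by(-11°): θ ← -7° -11° = -18°
crank pin P = (r cos θ, r sin θ) = (38.993317, -12.669697)
h = r sin θ − e = -12.669697 − 0 = -12.669697
x = r cos θ + √(L² − h²) = 38.993317 + √(45796.0 − 160.5212) = 38.993317 + 213.624621 = 252.617938

252.6179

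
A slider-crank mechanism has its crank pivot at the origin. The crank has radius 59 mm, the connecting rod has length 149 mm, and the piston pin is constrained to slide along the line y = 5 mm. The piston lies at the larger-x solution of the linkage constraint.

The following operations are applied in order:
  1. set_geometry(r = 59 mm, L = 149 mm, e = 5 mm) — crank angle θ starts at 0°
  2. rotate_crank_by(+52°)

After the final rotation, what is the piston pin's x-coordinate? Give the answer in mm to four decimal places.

179.4301

set_geometry: r = 59 mm, L = 149 mm, e = 5 mm; θ ← 0°
rotate_crank_by(+52°): θ ← 0° +52° = 52°
crank pin P = (r cos θ, r sin θ) = (36.324027, 46.492634)
h = r sin θ − e = 46.492634 − 5 = 41.492634
x = r cos θ + √(L² − h²) = 36.324027 + √(22201.0 − 1721.6387) = 36.324027 + 143.106119 = 179.430146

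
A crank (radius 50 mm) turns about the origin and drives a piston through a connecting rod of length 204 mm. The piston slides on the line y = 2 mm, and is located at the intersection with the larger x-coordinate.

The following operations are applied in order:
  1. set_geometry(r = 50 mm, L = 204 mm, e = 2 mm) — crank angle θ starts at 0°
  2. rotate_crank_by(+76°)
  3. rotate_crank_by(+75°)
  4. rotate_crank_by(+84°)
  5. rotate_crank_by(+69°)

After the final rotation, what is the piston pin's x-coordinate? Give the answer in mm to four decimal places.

227.2783

set_geometry: r = 50 mm, L = 204 mm, e = 2 mm; θ ← 0°
rotate_crank_by(+76°): θ ← 0° +76° = 76°
rotate_crank_by(+75°): θ ← 76° +75° = 151°
rotate_crank_by(+84°): θ ← 151° +84° = 235°
rotate_crank_by(+69°): θ ← 235° +69° = 304°
crank pin P = (r cos θ, r sin θ) = (27.959645, -41.451879)
h = r sin θ − e = -41.451879 − 2 = -43.451879
x = r cos θ + √(L² − h²) = 27.959645 + √(41616.0 − 1888.0658) = 27.959645 + 199.318675 = 227.278320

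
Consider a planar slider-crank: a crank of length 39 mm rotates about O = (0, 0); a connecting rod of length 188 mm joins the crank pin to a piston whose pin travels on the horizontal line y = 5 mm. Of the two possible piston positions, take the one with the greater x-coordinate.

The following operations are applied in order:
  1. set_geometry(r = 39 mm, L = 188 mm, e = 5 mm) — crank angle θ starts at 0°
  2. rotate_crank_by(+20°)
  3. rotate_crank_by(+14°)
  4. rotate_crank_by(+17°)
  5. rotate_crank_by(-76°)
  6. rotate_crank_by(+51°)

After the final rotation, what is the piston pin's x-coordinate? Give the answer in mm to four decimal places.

222.6634

set_geometry: r = 39 mm, L = 188 mm, e = 5 mm; θ ← 0°
rotate_crank_by(+20°): θ ← 0° +20° = 20°
rotate_crank_by(+14°): θ ← 20° +14° = 34°
rotate_crank_by(+17°): θ ← 34° +17° = 51°
rotate_crank_by(-76°): θ ← 51° -76° = -25°
rotate_crank_by(+51°): θ ← -25° +51° = 26°
crank pin P = (r cos θ, r sin θ) = (35.052968, 17.096475)
h = r sin θ − e = 17.096475 − 5 = 12.096475
x = r cos θ + √(L² − h²) = 35.052968 + √(35344.0 − 146.3247) = 35.052968 + 187.610435 = 222.663403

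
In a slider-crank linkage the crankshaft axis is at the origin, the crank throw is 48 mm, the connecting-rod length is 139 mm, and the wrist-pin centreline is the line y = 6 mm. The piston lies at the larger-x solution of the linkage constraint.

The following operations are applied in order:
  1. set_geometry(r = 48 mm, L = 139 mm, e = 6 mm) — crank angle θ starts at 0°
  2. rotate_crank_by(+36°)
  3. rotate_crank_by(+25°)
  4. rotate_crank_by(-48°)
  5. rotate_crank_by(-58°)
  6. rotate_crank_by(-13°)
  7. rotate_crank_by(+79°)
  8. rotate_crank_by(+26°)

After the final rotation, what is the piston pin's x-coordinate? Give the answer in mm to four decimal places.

set_geometry: r = 48 mm, L = 139 mm, e = 6 mm; θ ← 0°
rotate_crank_by(+36°): θ ← 0° +36° = 36°
rotate_crank_by(+25°): θ ← 36° +25° = 61°
rotate_crank_by(-48°): θ ← 61° -48° = 13°
rotate_crank_by(-58°): θ ← 13° -58° = -45°
rotate_crank_by(-13°): θ ← -45° -13° = -58°
rotate_crank_by(+79°): θ ← -58° +79° = 21°
rotate_crank_by(+26°): θ ← 21° +26° = 47°
crank pin P = (r cos θ, r sin θ) = (32.735921, 35.104978)
h = r sin θ − e = 35.104978 − 6 = 29.104978
x = r cos θ + √(L² − h²) = 32.735921 + √(19321.0 − 847.0997) = 32.735921 + 135.918727 = 168.654648

168.6546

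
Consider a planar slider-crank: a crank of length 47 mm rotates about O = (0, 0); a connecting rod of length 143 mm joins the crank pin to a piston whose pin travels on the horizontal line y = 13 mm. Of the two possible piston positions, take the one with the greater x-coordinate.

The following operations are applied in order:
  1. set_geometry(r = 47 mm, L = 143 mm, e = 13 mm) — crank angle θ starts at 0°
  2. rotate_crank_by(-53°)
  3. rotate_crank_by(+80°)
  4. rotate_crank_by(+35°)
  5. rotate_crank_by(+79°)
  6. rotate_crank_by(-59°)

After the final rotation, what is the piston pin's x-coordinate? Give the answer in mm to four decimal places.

set_geometry: r = 47 mm, L = 143 mm, e = 13 mm; θ ← 0°
rotate_crank_by(-53°): θ ← 0° -53° = -53°
rotate_crank_by(+80°): θ ← -53° +80° = 27°
rotate_crank_by(+35°): θ ← 27° +35° = 62°
rotate_crank_by(+79°): θ ← 62° +79° = 141°
rotate_crank_by(-59°): θ ← 141° -59° = 82°
crank pin P = (r cos θ, r sin θ) = (6.541136, 46.542599)
h = r sin θ − e = 46.542599 − 13 = 33.542599
x = r cos θ + √(L² − h²) = 6.541136 + √(20449.0 − 1125.1060) = 6.541136 + 139.010410 = 145.551546

145.5515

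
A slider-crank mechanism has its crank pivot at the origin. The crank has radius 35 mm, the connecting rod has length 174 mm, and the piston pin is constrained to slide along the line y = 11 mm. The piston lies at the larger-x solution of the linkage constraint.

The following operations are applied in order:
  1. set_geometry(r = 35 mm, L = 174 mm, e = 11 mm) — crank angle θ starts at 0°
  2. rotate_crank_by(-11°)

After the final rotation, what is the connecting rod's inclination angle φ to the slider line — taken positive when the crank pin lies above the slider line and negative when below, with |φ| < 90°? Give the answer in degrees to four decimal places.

-5.8313

set_geometry: r = 35 mm, L = 174 mm, e = 11 mm; θ ← 0°
rotate_crank_by(-11°): θ ← 0° -11° = -11°
crank pin P = (r cos θ, r sin θ) = (34.356951, -6.678315)
h = r sin θ − e = -6.678315 − 11 = -17.678315
sin φ = h / L = -17.678315 / 174 = -0.10159951
φ = arcsin(-0.10159951) = -5.831285°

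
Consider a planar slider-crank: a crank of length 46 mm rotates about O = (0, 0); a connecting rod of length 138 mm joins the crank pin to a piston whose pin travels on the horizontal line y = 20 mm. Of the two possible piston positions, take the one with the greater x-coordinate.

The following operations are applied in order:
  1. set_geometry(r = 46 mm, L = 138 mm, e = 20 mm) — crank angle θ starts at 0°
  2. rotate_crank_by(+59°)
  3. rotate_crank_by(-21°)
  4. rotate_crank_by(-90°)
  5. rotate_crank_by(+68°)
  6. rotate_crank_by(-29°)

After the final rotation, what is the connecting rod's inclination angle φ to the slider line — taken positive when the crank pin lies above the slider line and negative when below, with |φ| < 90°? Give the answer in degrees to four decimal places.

set_geometry: r = 46 mm, L = 138 mm, e = 20 mm; θ ← 0°
rotate_crank_by(+59°): θ ← 0° +59° = 59°
rotate_crank_by(-21°): θ ← 59° -21° = 38°
rotate_crank_by(-90°): θ ← 38° -90° = -52°
rotate_crank_by(+68°): θ ← -52° +68° = 16°
rotate_crank_by(-29°): θ ← 16° -29° = -13°
crank pin P = (r cos θ, r sin θ) = (44.821023, -10.347748)
h = r sin θ − e = -10.347748 − 20 = -30.347748
sin φ = h / L = -30.347748 / 138 = -0.21991122
φ = arcsin(-0.21991122) = -12.703819°

-12.7038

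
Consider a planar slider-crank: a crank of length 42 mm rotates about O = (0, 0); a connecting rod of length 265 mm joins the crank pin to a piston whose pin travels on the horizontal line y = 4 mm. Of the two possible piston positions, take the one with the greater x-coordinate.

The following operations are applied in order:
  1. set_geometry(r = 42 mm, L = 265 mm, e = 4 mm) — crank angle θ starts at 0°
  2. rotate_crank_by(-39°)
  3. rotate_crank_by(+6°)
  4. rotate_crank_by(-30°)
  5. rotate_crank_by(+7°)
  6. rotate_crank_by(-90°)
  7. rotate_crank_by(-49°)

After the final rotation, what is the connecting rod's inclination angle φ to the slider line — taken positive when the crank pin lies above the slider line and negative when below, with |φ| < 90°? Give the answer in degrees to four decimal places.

1.4856

set_geometry: r = 42 mm, L = 265 mm, e = 4 mm; θ ← 0°
rotate_crank_by(-39°): θ ← 0° -39° = -39°
rotate_crank_by(+6°): θ ← -39° +6° = -33°
rotate_crank_by(-30°): θ ← -33° -30° = -63°
rotate_crank_by(+7°): θ ← -63° +7° = -56°
rotate_crank_by(-90°): θ ← -56° -90° = -146°
rotate_crank_by(-49°): θ ← -146° -49° = -195°
crank pin P = (r cos θ, r sin θ) = (-40.568885, 10.870400)
h = r sin θ − e = 10.870400 − 4 = 6.870400
sin φ = h / L = 6.870400 / 265 = 0.02592604
φ = arcsin(0.02592604) = 1.485619°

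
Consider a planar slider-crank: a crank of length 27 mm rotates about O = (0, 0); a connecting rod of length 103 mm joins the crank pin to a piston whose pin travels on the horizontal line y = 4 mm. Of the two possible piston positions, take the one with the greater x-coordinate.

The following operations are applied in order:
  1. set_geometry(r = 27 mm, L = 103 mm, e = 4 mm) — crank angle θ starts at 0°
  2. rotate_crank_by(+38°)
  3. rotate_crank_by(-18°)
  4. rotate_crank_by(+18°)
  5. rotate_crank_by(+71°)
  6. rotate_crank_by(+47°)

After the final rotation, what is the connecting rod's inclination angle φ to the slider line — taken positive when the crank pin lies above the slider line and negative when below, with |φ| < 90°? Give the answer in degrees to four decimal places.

3.8868

set_geometry: r = 27 mm, L = 103 mm, e = 4 mm; θ ← 0°
rotate_crank_by(+38°): θ ← 0° +38° = 38°
rotate_crank_by(-18°): θ ← 38° -18° = 20°
rotate_crank_by(+18°): θ ← 20° +18° = 38°
rotate_crank_by(+71°): θ ← 38° +71° = 109°
rotate_crank_by(+47°): θ ← 109° +47° = 156°
crank pin P = (r cos θ, r sin θ) = (-24.665727, 10.981889)
h = r sin θ − e = 10.981889 − 4 = 6.981889
sin φ = h / L = 6.981889 / 103 = 0.06778533
φ = arcsin(0.06778533) = 3.886794°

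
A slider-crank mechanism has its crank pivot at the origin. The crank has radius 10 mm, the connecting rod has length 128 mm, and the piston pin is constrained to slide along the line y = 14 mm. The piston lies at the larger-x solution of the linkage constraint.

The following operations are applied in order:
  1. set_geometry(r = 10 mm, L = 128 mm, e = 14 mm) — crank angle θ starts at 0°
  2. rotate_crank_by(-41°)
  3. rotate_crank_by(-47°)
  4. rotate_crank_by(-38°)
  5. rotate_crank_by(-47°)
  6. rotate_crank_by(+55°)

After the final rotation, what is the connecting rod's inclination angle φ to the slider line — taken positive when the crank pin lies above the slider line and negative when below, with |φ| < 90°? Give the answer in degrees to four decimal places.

set_geometry: r = 10 mm, L = 128 mm, e = 14 mm; θ ← 0°
rotate_crank_by(-41°): θ ← 0° -41° = -41°
rotate_crank_by(-47°): θ ← -41° -47° = -88°
rotate_crank_by(-38°): θ ← -88° -38° = -126°
rotate_crank_by(-47°): θ ← -126° -47° = -173°
rotate_crank_by(+55°): θ ← -173° +55° = -118°
crank pin P = (r cos θ, r sin θ) = (-4.694716, -8.829476)
h = r sin θ − e = -8.829476 − 14 = -22.829476
sin φ = h / L = -22.829476 / 128 = -0.17835528
φ = arcsin(-0.17835528) = -10.273974°

-10.2740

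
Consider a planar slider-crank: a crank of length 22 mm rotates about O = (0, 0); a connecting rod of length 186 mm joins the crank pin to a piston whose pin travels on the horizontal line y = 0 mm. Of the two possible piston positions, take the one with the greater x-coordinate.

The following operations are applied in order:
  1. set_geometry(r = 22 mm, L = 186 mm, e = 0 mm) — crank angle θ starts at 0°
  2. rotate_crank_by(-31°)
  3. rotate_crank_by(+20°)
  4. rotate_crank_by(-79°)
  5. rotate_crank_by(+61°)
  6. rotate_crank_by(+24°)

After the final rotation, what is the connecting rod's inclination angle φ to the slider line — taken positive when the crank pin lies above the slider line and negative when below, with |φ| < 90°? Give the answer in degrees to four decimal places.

-0.5907

set_geometry: r = 22 mm, L = 186 mm, e = 0 mm; θ ← 0°
rotate_crank_by(-31°): θ ← 0° -31° = -31°
rotate_crank_by(+20°): θ ← -31° +20° = -11°
rotate_crank_by(-79°): θ ← -11° -79° = -90°
rotate_crank_by(+61°): θ ← -90° +61° = -29°
rotate_crank_by(+24°): θ ← -29° +24° = -5°
crank pin P = (r cos θ, r sin θ) = (21.916283, -1.917426)
h = r sin θ − e = -1.917426 − 0 = -1.917426
sin φ = h / L = -1.917426 / 186 = -0.01030874
φ = arcsin(-0.01030874) = -0.590658°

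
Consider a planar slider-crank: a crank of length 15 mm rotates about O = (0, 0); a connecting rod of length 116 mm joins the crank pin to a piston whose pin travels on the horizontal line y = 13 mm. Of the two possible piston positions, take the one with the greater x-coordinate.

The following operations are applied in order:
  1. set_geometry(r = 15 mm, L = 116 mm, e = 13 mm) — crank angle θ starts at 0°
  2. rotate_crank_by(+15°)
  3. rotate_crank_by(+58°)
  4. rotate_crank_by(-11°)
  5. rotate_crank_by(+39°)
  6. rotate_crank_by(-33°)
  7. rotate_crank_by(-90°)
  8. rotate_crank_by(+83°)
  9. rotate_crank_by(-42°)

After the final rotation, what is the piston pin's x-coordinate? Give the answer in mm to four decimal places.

129.8985

set_geometry: r = 15 mm, L = 116 mm, e = 13 mm; θ ← 0°
rotate_crank_by(+15°): θ ← 0° +15° = 15°
rotate_crank_by(+58°): θ ← 15° +58° = 73°
rotate_crank_by(-11°): θ ← 73° -11° = 62°
rotate_crank_by(+39°): θ ← 62° +39° = 101°
rotate_crank_by(-33°): θ ← 101° -33° = 68°
rotate_crank_by(-90°): θ ← 68° -90° = -22°
rotate_crank_by(+83°): θ ← -22° +83° = 61°
rotate_crank_by(-42°): θ ← 61° -42° = 19°
crank pin P = (r cos θ, r sin θ) = (14.182779, 4.883522)
h = r sin θ − e = 4.883522 − 13 = -8.116478
x = r cos θ + √(L² − h²) = 14.182779 + √(13456.0 − 65.8772) = 14.182779 + 115.715698 = 129.898477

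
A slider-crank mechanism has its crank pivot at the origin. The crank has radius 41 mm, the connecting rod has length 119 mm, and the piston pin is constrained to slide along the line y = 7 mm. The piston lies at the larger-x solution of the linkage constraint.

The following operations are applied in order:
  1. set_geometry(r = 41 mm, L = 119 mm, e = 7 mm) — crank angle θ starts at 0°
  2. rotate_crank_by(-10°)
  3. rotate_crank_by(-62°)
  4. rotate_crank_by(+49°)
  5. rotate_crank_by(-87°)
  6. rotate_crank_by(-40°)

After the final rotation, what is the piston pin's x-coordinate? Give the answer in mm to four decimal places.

set_geometry: r = 41 mm, L = 119 mm, e = 7 mm; θ ← 0°
rotate_crank_by(-10°): θ ← 0° -10° = -10°
rotate_crank_by(-62°): θ ← -10° -62° = -72°
rotate_crank_by(+49°): θ ← -72° +49° = -23°
rotate_crank_by(-87°): θ ← -23° -87° = -110°
rotate_crank_by(-40°): θ ← -110° -40° = -150°
crank pin P = (r cos θ, r sin θ) = (-35.507042, -20.500000)
h = r sin θ − e = -20.500000 − 7 = -27.500000
x = r cos θ + √(L² − h²) = -35.507042 + √(14161.0 − 756.2500) = -35.507042 + 115.778884 = 80.271843

80.2718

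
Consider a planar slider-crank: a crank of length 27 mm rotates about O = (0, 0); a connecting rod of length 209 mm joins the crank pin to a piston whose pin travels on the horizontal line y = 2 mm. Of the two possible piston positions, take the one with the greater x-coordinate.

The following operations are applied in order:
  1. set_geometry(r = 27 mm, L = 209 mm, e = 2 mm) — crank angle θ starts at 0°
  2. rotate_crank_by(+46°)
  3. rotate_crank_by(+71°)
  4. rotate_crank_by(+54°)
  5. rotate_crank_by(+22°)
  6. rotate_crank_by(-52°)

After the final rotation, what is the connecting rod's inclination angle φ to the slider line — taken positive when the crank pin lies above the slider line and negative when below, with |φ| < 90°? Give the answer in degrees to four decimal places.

4.1134

set_geometry: r = 27 mm, L = 209 mm, e = 2 mm; θ ← 0°
rotate_crank_by(+46°): θ ← 0° +46° = 46°
rotate_crank_by(+71°): θ ← 46° +71° = 117°
rotate_crank_by(+54°): θ ← 117° +54° = 171°
rotate_crank_by(+22°): θ ← 171° +22° = 193°
rotate_crank_by(-52°): θ ← 193° -52° = 141°
crank pin P = (r cos θ, r sin θ) = (-20.982941, 16.991651)
h = r sin θ − e = 16.991651 − 2 = 14.991651
sin φ = h / L = 14.991651 / 209 = 0.07173039
φ = arcsin(0.07173039) = 4.113381°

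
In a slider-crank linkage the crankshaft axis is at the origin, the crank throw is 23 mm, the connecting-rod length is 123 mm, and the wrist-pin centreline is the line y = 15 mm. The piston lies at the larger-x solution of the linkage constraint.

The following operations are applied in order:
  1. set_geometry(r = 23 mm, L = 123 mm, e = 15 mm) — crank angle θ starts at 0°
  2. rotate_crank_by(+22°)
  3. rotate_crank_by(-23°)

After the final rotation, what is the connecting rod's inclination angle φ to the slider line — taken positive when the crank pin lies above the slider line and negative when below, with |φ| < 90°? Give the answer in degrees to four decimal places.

-7.1932

set_geometry: r = 23 mm, L = 123 mm, e = 15 mm; θ ← 0°
rotate_crank_by(+22°): θ ← 0° +22° = 22°
rotate_crank_by(-23°): θ ← 22° -23° = -1°
crank pin P = (r cos θ, r sin θ) = (22.996497, -0.401405)
h = r sin θ − e = -0.401405 − 15 = -15.401405
sin φ = h / L = -15.401405 / 123 = -0.12521468
φ = arcsin(-0.12521468) = -7.193153°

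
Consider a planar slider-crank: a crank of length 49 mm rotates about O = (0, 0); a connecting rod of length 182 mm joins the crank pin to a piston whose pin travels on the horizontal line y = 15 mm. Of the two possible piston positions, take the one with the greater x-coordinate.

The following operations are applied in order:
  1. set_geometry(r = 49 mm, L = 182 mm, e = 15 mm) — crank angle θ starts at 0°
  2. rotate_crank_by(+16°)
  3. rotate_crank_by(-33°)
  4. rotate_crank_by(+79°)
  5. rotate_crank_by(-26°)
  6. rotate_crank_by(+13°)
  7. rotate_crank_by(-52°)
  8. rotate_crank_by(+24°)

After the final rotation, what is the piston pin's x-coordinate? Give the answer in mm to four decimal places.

set_geometry: r = 49 mm, L = 182 mm, e = 15 mm; θ ← 0°
rotate_crank_by(+16°): θ ← 0° +16° = 16°
rotate_crank_by(-33°): θ ← 16° -33° = -17°
rotate_crank_by(+79°): θ ← -17° +79° = 62°
rotate_crank_by(-26°): θ ← 62° -26° = 36°
rotate_crank_by(+13°): θ ← 36° +13° = 49°
rotate_crank_by(-52°): θ ← 49° -52° = -3°
rotate_crank_by(+24°): θ ← -3° +24° = 21°
crank pin P = (r cos θ, r sin θ) = (45.745441, 17.560030)
h = r sin θ − e = 17.560030 − 15 = 2.560030
x = r cos θ + √(L² − h²) = 45.745441 + √(33124.0 − 6.5538) = 45.745441 + 181.981994 = 227.727435

227.7274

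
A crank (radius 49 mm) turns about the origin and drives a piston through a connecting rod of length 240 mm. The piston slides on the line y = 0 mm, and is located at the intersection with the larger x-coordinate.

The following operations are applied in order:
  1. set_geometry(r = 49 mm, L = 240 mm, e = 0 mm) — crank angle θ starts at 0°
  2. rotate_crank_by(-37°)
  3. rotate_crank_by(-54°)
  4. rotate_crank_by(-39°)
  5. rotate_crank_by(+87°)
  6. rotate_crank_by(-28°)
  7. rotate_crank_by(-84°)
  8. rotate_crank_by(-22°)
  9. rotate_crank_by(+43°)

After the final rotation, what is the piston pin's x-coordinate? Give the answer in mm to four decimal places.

203.3593

set_geometry: r = 49 mm, L = 240 mm, e = 0 mm; θ ← 0°
rotate_crank_by(-37°): θ ← 0° -37° = -37°
rotate_crank_by(-54°): θ ← -37° -54° = -91°
rotate_crank_by(-39°): θ ← -91° -39° = -130°
rotate_crank_by(+87°): θ ← -130° +87° = -43°
rotate_crank_by(-28°): θ ← -43° -28° = -71°
rotate_crank_by(-84°): θ ← -71° -84° = -155°
rotate_crank_by(-22°): θ ← -155° -22° = -177°
rotate_crank_by(+43°): θ ← -177° +43° = -134°
crank pin P = (r cos θ, r sin θ) = (-34.038260, -35.247650)
h = r sin θ − e = -35.247650 − 0 = -35.247650
x = r cos θ + √(L² − h²) = -34.038260 + √(57600.0 − 1242.3968) = -34.038260 + 237.397563 = 203.359303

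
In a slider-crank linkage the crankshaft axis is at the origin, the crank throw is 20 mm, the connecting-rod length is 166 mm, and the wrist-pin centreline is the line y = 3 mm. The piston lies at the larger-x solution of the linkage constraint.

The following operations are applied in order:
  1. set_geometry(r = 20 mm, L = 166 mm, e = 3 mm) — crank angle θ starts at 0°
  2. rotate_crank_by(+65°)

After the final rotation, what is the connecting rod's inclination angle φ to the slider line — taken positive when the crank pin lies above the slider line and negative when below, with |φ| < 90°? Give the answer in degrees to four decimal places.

5.2281

set_geometry: r = 20 mm, L = 166 mm, e = 3 mm; θ ← 0°
rotate_crank_by(+65°): θ ← 0° +65° = 65°
crank pin P = (r cos θ, r sin θ) = (8.452365, 18.126156)
h = r sin θ − e = 18.126156 − 3 = 15.126156
sin φ = h / L = 15.126156 / 166 = 0.09112142
φ = arcsin(0.09112142) = 5.228125°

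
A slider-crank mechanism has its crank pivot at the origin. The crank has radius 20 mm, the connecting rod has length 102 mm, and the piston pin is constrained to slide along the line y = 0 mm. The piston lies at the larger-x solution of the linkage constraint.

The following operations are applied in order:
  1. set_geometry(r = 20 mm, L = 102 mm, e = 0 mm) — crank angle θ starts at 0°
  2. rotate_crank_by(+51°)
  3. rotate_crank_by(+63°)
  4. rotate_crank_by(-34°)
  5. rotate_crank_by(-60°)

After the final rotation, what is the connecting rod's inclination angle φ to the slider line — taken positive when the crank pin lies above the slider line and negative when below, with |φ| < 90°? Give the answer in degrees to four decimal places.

3.8453

set_geometry: r = 20 mm, L = 102 mm, e = 0 mm; θ ← 0°
rotate_crank_by(+51°): θ ← 0° +51° = 51°
rotate_crank_by(+63°): θ ← 51° +63° = 114°
rotate_crank_by(-34°): θ ← 114° -34° = 80°
rotate_crank_by(-60°): θ ← 80° -60° = 20°
crank pin P = (r cos θ, r sin θ) = (18.793852, 6.840403)
h = r sin θ − e = 6.840403 − 0 = 6.840403
sin φ = h / L = 6.840403 / 102 = 0.06706277
φ = arcsin(0.06706277) = 3.845300°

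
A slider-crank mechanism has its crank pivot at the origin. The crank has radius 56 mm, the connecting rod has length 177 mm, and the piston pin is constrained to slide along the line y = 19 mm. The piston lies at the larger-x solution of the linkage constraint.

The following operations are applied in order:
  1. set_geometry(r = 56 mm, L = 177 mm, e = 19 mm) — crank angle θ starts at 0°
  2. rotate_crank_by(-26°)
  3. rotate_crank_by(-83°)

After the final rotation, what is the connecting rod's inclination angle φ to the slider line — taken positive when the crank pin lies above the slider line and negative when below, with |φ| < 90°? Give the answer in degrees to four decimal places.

-23.9846

set_geometry: r = 56 mm, L = 177 mm, e = 19 mm; θ ← 0°
rotate_crank_by(-26°): θ ← 0° -26° = -26°
rotate_crank_by(-83°): θ ← -26° -83° = -109°
crank pin P = (r cos θ, r sin θ) = (-18.231817, -52.949040)
h = r sin θ − e = -52.949040 − 19 = -71.949040
sin φ = h / L = -71.949040 / 177 = -0.40649175
φ = arcsin(-0.40649175) = -23.984642°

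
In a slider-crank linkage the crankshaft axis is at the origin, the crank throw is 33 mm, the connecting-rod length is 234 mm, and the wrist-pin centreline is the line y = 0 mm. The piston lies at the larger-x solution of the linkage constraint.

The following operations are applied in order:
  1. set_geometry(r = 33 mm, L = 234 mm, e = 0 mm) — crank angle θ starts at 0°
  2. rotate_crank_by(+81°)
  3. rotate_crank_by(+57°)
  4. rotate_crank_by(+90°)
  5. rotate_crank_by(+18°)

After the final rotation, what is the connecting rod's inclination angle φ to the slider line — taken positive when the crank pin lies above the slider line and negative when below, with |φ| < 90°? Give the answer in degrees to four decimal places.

set_geometry: r = 33 mm, L = 234 mm, e = 0 mm; θ ← 0°
rotate_crank_by(+81°): θ ← 0° +81° = 81°
rotate_crank_by(+57°): θ ← 81° +57° = 138°
rotate_crank_by(+90°): θ ← 138° +90° = 228°
rotate_crank_by(+18°): θ ← 228° +18° = 246°
crank pin P = (r cos θ, r sin θ) = (-13.422309, -30.147000)
h = r sin θ − e = -30.147000 − 0 = -30.147000
sin φ = h / L = -30.147000 / 234 = -0.12883333
φ = arcsin(-0.12883333) = -7.402180°

-7.4022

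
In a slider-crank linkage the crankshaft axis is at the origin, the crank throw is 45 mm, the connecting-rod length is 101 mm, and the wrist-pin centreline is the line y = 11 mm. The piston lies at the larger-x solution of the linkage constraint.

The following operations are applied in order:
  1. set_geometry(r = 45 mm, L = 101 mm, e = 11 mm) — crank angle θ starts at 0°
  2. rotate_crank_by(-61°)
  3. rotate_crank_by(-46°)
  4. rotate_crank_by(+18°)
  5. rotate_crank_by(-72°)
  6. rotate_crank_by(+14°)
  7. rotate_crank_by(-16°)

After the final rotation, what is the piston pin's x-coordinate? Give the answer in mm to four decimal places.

set_geometry: r = 45 mm, L = 101 mm, e = 11 mm; θ ← 0°
rotate_crank_by(-61°): θ ← 0° -61° = -61°
rotate_crank_by(-46°): θ ← -61° -46° = -107°
rotate_crank_by(+18°): θ ← -107° +18° = -89°
rotate_crank_by(-72°): θ ← -89° -72° = -161°
rotate_crank_by(+14°): θ ← -161° +14° = -147°
rotate_crank_by(-16°): θ ← -147° -16° = -163°
crank pin P = (r cos θ, r sin θ) = (-43.033714, -13.156727)
h = r sin θ − e = -13.156727 − 11 = -24.156727
x = r cos θ + √(L² − h²) = -43.033714 + √(10201.0 − 583.5474) = -43.033714 + 98.068611 = 55.034897

55.0349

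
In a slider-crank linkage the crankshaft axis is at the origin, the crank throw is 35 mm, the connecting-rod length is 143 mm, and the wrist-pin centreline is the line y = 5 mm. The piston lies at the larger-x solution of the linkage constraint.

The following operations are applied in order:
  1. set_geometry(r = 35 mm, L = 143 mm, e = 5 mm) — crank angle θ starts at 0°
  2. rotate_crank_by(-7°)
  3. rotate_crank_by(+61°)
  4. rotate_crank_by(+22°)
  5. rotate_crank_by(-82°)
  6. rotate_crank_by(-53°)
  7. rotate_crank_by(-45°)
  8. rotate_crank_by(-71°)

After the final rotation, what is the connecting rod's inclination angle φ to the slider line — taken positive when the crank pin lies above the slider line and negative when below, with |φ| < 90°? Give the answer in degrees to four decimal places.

-3.2273

set_geometry: r = 35 mm, L = 143 mm, e = 5 mm; θ ← 0°
rotate_crank_by(-7°): θ ← 0° -7° = -7°
rotate_crank_by(+61°): θ ← -7° +61° = 54°
rotate_crank_by(+22°): θ ← 54° +22° = 76°
rotate_crank_by(-82°): θ ← 76° -82° = -6°
rotate_crank_by(-53°): θ ← -6° -53° = -59°
rotate_crank_by(-45°): θ ← -59° -45° = -104°
rotate_crank_by(-71°): θ ← -104° -71° = -175°
crank pin P = (r cos θ, r sin θ) = (-34.866814, -3.050451)
h = r sin θ − e = -3.050451 − 5 = -8.050451
sin φ = h / L = -8.050451 / 143 = -0.05629686
φ = arcsin(-0.05629686) = -3.227279°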